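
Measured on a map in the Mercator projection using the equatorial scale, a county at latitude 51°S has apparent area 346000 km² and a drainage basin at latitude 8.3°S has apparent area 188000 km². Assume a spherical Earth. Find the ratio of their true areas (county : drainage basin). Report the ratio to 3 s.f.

0.744

On Mercator the areal scale is sec²φ, so true area = apparent × cos²φ.
True area of county: 346000 × cos²(51°) = 346000 × 0.3960 = 137000 km².
True area of drainage basin: 188000 × cos²(8.3°) = 188000 × 0.9792 = 184100 km².
Ratio = 137000 / 184100 ≈ 0.744.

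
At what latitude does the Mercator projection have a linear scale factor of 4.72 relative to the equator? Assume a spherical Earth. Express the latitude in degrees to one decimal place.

Mercator scale is k = sec φ = 1/cos φ.
1/cos φ = 4.72  ⇒  cos φ = 0.2119  ⇒  φ = arccos(0.2119) ≈ 77.8°.

77.8°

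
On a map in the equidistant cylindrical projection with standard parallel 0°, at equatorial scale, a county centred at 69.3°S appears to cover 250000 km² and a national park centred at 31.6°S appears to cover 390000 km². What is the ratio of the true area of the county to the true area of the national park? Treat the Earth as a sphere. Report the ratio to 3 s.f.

0.266

On the plate carrée, areal scale = h·k = 1 × sec φ, so true area = apparent × cos φ.
True area of county: 250000 × cos(69.3°) = 250000 × 0.3535 = 88370 km².
True area of national park: 390000 × cos(31.6°) = 390000 × 0.8517 = 332200 km².
Ratio = 88370 / 332200 ≈ 0.266.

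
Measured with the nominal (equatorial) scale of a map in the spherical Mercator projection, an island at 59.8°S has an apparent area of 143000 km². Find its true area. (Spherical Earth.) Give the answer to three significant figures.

The Mercator projection is conformal; its linear scale factor is the same in every direction and equals sec φ = 1/cos φ.
Areal scale = k² = sec²φ = 1/cos²(59.8°) = 1/0.5030² = 3.952.
True area = apparent / (areal scale) = 143000 / 3.952 ≈ 36200 km².

36200 km²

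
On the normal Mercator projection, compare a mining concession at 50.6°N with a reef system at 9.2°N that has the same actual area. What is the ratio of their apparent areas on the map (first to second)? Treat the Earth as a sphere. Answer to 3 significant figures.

On Mercator, area is exaggerated by sec²φ = 1/cos²φ.
At 50.6°: sec²(50.6°) = 1/0.6347² = 2.482.
At 9.2°: sec²(9.2°) = 1/0.9871² = 1.026.
Ratio = 2.482/1.026 = cos²(9.2°)/cos²(50.6°) ≈ 2.42.

2.42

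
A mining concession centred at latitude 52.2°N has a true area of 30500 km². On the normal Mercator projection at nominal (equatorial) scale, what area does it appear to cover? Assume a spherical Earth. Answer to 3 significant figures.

Mercator is conformal, so the point scale is isotropic: h = k = sec φ = 1/cos φ.
Areal scale = k² = sec²φ = 1/cos²(52.2°) = 1/0.6129² = 2.662.
Apparent area = 30500 × 2.662 ≈ 81200 km².

81200 km²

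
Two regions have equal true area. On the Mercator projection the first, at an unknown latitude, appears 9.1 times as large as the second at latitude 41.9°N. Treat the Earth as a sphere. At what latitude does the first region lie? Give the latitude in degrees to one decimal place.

75.7°

For equal true areas on Mercator, apparent areas scale as sec²φ, so the ratio is cos²φ₂ / cos²φ₁.
cos²φ₂ / cos²φ₁ = 9.1  ⇒  cos φ₁ = cos 41.9° / √9.1 = 0.7443/3.017 = 0.2467.
φ₁ = arccos(0.2467) ≈ 75.7°.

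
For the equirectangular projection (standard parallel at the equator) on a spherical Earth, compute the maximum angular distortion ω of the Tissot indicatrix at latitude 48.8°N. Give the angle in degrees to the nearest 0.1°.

23.7°

Plate carrée maps x = Rλ, y = Rφ. The meridian scale is h = 1 and the parallel scale is k = 1/cos φ = sec φ.
At 48.8°: h = 1.000, k = 1.518; principal scales a = 1.518, b = 1.000.
sin(ω/2) = (a − b)/(a + b) = 0.5182/2.518 = 0.2058, so ω = 2 arcsin(0.2058) ≈ 23.7°.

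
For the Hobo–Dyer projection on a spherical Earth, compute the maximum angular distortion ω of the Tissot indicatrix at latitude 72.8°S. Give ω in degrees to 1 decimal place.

98.2°

The Hobo–Dyer projection is cylindrical equal-area with φ₀ = 37.5°. A cylindrical equal-area projection with standard parallel φ₀ has meridian scale h = cos φ / cos φ₀ and parallel scale k = cos φ₀ / cos φ (so areas are preserved, h·k = 1).
At 72.8°: h = 0.3727, k = 2.683; principal scales a = 2.683, b = 0.3727.
sin(ω/2) = (a − b)/(a + b) = 2.310/3.056 = 0.7560, so ω = 2 arcsin(0.7560) ≈ 98.2°.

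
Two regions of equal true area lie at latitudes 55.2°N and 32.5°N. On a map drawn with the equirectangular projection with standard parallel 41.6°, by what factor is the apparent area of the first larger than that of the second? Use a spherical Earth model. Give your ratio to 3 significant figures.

1.48

In the equirectangular projection with standard parallel φ₀ = 41.6° (x = Rλ cos φ₀, y = Rφ), meridians are true-scale (h = 1) and the parallel scale is k = cos φ₀ / cos φ.
Areal scale at 55.2°: h·k = 1.000 × 1.310 = 1.310.
Areal scale at 32.5°: h·k = 1.000 × 0.8867 = 0.8867.
Ratio = 1.310/0.8867 ≈ 1.48.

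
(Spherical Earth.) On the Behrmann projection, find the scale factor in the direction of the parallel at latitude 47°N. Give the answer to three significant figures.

1.27

Behrmann is a cylindrical equal-area projection with standard parallels at ±30°. Cylindrical equal-area (φ₀ = 30°): h = cos φ / cos 30° along meridians, k = cos 30° / cos φ along parallels; h·k = 1.
k = cos 30° / cos 47° = 0.8660/0.6820 = 1.270.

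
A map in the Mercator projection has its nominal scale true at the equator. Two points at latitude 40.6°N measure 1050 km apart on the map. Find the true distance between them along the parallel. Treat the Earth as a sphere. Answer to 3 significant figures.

Mercator is conformal, so the point scale is isotropic: h = k = sec φ = 1/cos φ.
Along the parallel at 40.6°, map distances are exaggerated by k = sec 40.6° = 1.317.
True distance = 1050 / 1.317 = 1050 × cos 40.6° ≈ 797 km.

797 km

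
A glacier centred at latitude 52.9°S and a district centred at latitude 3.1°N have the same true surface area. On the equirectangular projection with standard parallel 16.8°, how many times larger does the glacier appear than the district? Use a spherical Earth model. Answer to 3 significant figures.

The equidistant cylindrical projection with φ₀ = 16.8° has h = 1 (meridians true) and k = cos φ₀ / cos φ along parallels.
Areal scale at 52.9°: h·k = 1.000 × 1.587 = 1.587.
Areal scale at 3.1°: h·k = 1.000 × 0.9587 = 0.9587.
Ratio = 1.587/0.9587 ≈ 1.66.

1.66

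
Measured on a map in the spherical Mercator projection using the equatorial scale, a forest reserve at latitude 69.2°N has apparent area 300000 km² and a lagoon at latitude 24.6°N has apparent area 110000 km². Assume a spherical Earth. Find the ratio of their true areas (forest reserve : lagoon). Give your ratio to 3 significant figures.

0.416

Mercator's areal exaggeration is sec²φ; hence true area = (apparent area) · cos²φ.
True area of forest reserve: 300000 × cos²(69.2°) = 300000 × 0.1261 = 37830 km².
True area of lagoon: 110000 × cos²(24.6°) = 110000 × 0.8267 = 90940 km².
Ratio = 37830 / 90940 ≈ 0.416.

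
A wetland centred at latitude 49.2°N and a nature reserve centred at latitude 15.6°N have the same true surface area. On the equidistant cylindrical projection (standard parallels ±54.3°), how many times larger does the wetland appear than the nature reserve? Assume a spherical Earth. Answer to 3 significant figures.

1.47

In the equirectangular projection with standard parallel φ₀ = 54.3° (x = Rλ cos φ₀, y = Rφ), meridians are true-scale (h = 1) and the parallel scale is k = cos φ₀ / cos φ.
Areal scale at 49.2°: h·k = 1.000 × 0.8931 = 0.8931.
Areal scale at 15.6°: h·k = 1.000 × 0.6059 = 0.6059.
Ratio = 0.8931/0.6059 ≈ 1.47.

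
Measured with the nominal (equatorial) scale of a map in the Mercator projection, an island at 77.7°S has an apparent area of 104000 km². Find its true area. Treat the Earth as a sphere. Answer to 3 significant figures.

The Mercator projection is conformal; its linear scale factor is the same in every direction and equals sec φ = 1/cos φ.
Areal scale = k² = sec²φ = 1/cos²(77.7°) = 1/0.2130² = 22.04.
True area = apparent / (areal scale) = 104000 / 22.04 ≈ 4720 km².

4720 km²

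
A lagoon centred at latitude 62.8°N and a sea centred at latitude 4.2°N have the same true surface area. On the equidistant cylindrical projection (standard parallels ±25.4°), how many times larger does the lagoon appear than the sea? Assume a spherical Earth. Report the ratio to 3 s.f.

2.18

With standard parallel φ₀ = 25.4°, the equirectangular projection gives x = Rλ cos φ₀, y = Rφ, so h = 1 and k = cos 25.4° / cos φ.
Areal scale at 62.8°: h·k = 1.000 × 1.976 = 1.976.
Areal scale at 4.2°: h·k = 1.000 × 0.9058 = 0.9058.
Ratio = 1.976/0.9058 ≈ 2.18.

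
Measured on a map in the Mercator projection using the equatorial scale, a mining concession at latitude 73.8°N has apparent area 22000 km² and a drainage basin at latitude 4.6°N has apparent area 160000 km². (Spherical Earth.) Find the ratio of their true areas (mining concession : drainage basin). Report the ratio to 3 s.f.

Mercator's areal exaggeration is sec²φ; hence true area = (apparent area) · cos²φ.
True area of mining concession: 22000 × cos²(73.8°) = 22000 × 0.07784 = 1712 km².
True area of drainage basin: 160000 × cos²(4.6°) = 160000 × 0.9936 = 159000 km².
Ratio = 1712 / 159000 ≈ 0.0108.

0.0108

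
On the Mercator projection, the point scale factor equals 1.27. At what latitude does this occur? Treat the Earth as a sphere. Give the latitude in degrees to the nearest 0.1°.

Mercator scale is k = sec φ = 1/cos φ.
1/cos φ = 1.27  ⇒  cos φ = 0.7874  ⇒  φ = arccos(0.7874) ≈ 38.1°.

38.1°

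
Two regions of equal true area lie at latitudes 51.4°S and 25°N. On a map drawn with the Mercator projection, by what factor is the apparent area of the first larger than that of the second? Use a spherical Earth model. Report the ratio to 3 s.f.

Mercator is conformal with k = sec φ, so areal scale = k² = sec²φ.
At 51.4°: sec²(51.4°) = 1/0.6239² = 2.569.
At 25°: sec²(25°) = 1/0.9063² = 1.217.
Ratio = 2.569/1.217 = cos²(25°)/cos²(51.4°) ≈ 2.11.

2.11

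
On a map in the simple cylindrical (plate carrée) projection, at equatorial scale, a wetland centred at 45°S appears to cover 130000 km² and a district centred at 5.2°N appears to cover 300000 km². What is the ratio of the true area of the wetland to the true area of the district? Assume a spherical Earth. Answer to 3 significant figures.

0.308

Plate carrée has h = 1 and k = sec φ, giving areal scale sec φ; true area = (apparent area) · cos φ.
True area of wetland: 130000 × cos(45°) = 130000 × 0.7071 = 91920 km².
True area of district: 300000 × cos(5.2°) = 300000 × 0.9959 = 298800 km².
Ratio = 91920 / 298800 ≈ 0.308.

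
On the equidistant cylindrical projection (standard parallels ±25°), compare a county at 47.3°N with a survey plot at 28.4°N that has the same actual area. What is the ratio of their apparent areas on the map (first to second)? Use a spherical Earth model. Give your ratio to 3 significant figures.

1.30

The equidistant cylindrical projection with φ₀ = 25° has h = 1 (meridians true) and k = cos φ₀ / cos φ along parallels.
Areal scale at 47.3°: h·k = 1.000 × 1.336 = 1.336.
Areal scale at 28.4°: h·k = 1.000 × 1.030 = 1.030.
Ratio = 1.336/1.030 ≈ 1.30.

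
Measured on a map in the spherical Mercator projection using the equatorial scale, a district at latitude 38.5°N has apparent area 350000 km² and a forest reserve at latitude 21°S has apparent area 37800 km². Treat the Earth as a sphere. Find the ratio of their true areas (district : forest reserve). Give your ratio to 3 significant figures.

6.51

Since Mercator area scale is 1/cos²φ, the true area equals the apparent area multiplied by cos²φ.
True area of district: 350000 × cos²(38.5°) = 350000 × 0.6125 = 214400 km².
True area of forest reserve: 37800 × cos²(21°) = 37800 × 0.8716 = 32950 km².
Ratio = 214400 / 32950 ≈ 6.51.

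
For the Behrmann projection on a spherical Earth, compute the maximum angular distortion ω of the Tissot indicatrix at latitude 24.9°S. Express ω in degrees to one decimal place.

Behrmann is a cylindrical equal-area projection with standard parallels at ±30°. A cylindrical equal-area projection with standard parallel φ₀ has meridian scale h = cos φ / cos φ₀ and parallel scale k = cos φ₀ / cos φ (so areas are preserved, h·k = 1).
At 24.9°: h = 1.047, k = 0.9548; principal scales a = 1.047, b = 0.9548.
sin(ω/2) = (a − b)/(a + b) = 0.09259/2.002 = 0.04624, so ω = 2 arcsin(0.04624) ≈ 5.3°.

5.3°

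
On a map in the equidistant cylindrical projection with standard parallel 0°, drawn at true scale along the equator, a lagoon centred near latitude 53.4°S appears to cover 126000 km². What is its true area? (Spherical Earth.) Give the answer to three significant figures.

75100 km²

Plate carrée maps x = Rλ, y = Rφ. The meridian scale is h = 1 and the parallel scale is k = 1/cos φ = sec φ.
Areal scale = h·k = 1 × sec φ; at 53.4°, h = 1.000, k = 1.677, so h·k = 1.677.
True area = apparent / (areal scale) = 126000 / 1.677 ≈ 75100 km².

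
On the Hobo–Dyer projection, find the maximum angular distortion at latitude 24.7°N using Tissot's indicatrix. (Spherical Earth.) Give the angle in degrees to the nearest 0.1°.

15.5°

The Hobo–Dyer projection is cylindrical equal-area with φ₀ = 37.5°. Cylindrical equal-area (φ₀ = 37.5°): h = cos φ / cos 37.5° along meridians, k = cos 37.5° / cos φ along parallels; h·k = 1.
At 24.7°: h = 1.145, k = 0.8732; principal scales a = 1.145, b = 0.8732.
sin(ω/2) = (a − b)/(a + b) = 0.2719/2.018 = 0.1347, so ω = 2 arcsin(0.1347) ≈ 15.5°.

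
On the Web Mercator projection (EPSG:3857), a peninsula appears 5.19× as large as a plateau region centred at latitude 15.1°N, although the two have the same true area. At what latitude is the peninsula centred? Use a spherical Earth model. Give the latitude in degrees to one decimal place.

64.9°

On Mercator, (apparent₁)/(apparent₂) = sec²φ₁ / sec²φ₂ when true areas are equal.
cos²φ₂ / cos²φ₁ = 5.19  ⇒  cos φ₁ = cos 15.1° / √5.19 = 0.9655/2.278 = 0.4238.
φ₁ = arccos(0.4238) ≈ 64.9°.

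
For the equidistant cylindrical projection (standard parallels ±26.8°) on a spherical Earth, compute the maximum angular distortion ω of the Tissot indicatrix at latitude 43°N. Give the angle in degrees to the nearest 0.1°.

11.4°

With standard parallel φ₀ = 26.8°, the equirectangular projection gives x = Rλ cos φ₀, y = Rφ, so h = 1 and k = cos 26.8° / cos φ.
At 43°: h = 1.000, k = 1.220; principal scales a = 1.220, b = 1.000.
sin(ω/2) = (a − b)/(a + b) = 0.2205/2.220 = 0.09928, so ω = 2 arcsin(0.09928) ≈ 11.4°.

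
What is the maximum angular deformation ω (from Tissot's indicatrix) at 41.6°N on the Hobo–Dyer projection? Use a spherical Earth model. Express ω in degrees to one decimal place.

Hobo–Dyer is a cylindrical equal-area projection with standard parallels at ±37.5°. Cylindrical equal-area (φ₀ = 37.5°): h = cos φ / cos 37.5° along meridians, k = cos 37.5° / cos φ along parallels; h·k = 1.
At 41.6°: h = 0.9426, k = 1.061; principal scales a = 1.061, b = 0.9426.
sin(ω/2) = (a − b)/(a + b) = 0.1183/2.003 = 0.05907, so ω = 2 arcsin(0.05907) ≈ 6.8°.

6.8°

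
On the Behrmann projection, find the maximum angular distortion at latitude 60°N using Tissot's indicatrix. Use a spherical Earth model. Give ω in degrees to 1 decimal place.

60.0°

The Behrmann projection is cylindrical equal-area with φ₀ = 30°. For cylindrical equal-area with standard parallel φ₀, h = cos φ / cos φ₀ and k = cos φ₀ / cos φ, so h·k = 1.
At 60°: h = 0.5774, k = 1.732; principal scales a = 1.732, b = 0.5774.
sin(ω/2) = (a − b)/(a + b) = 1.155/2.309 = 0.5000, so ω = 2 arcsin(0.5000) ≈ 60.0°.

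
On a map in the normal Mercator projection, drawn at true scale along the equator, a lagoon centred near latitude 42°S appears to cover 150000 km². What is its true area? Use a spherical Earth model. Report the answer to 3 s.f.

The Mercator projection is conformal; its linear scale factor is the same in every direction and equals sec φ = 1/cos φ.
Areal scale = k² = sec²φ = 1/cos²(42°) = 1/0.7431² = 1.811.
True area = apparent / (areal scale) = 150000 / 1.811 ≈ 82800 km².

82800 km²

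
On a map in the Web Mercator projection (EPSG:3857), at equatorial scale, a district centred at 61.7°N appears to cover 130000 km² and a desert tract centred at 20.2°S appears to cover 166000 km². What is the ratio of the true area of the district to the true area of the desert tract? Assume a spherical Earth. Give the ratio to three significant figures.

On Mercator the areal scale is sec²φ, so true area = apparent × cos²φ.
True area of district: 130000 × cos²(61.7°) = 130000 × 0.2248 = 29220 km².
True area of desert tract: 166000 × cos²(20.2°) = 166000 × 0.8808 = 146200 km².
Ratio = 29220 / 146200 ≈ 0.200.

0.200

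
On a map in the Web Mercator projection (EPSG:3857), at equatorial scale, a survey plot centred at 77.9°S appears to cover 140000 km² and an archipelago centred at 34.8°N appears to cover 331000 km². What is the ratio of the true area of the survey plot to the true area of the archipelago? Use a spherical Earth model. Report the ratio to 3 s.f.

Since Mercator area scale is 1/cos²φ, the true area equals the apparent area multiplied by cos²φ.
True area of survey plot: 140000 × cos²(77.9°) = 140000 × 0.04394 = 6152 km².
True area of archipelago: 331000 × cos²(34.8°) = 331000 × 0.6743 = 223200 km².
Ratio = 6152 / 223200 ≈ 0.0276.

0.0276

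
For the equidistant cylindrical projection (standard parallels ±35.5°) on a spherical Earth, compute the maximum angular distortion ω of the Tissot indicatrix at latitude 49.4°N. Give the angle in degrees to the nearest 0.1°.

The equidistant cylindrical projection with φ₀ = 35.5° has h = 1 (meridians true) and k = cos φ₀ / cos φ along parallels.
At 49.4°: h = 1.000, k = 1.251; principal scales a = 1.251, b = 1.000.
sin(ω/2) = (a − b)/(a + b) = 0.2510/2.251 = 0.1115, so ω = 2 arcsin(0.1115) ≈ 12.8°.

12.8°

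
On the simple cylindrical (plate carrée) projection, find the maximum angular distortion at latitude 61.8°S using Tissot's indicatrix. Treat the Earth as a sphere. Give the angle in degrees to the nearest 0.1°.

For the equirectangular projection with φ₀ = 0 (plate carrée), h = 1 along meridians and k = sec φ along parallels.
At 61.8°: h = 1.000, k = 2.116; principal scales a = 2.116, b = 1.000.
sin(ω/2) = (a − b)/(a + b) = 1.116/3.116 = 0.3582, so ω = 2 arcsin(0.3582) ≈ 42.0°.

42.0°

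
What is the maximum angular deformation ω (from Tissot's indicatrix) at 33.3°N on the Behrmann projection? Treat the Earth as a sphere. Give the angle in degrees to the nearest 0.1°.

4.1°

The Behrmann projection is cylindrical equal-area with φ₀ = 30°. For cylindrical equal-area with standard parallel φ₀, h = cos φ / cos φ₀ and k = cos φ₀ / cos φ, so h·k = 1.
At 33.3°: h = 0.9651, k = 1.036; principal scales a = 1.036, b = 0.9651.
sin(ω/2) = (a − b)/(a + b) = 0.07105/2.001 = 0.03550, so ω = 2 arcsin(0.03550) ≈ 4.1°.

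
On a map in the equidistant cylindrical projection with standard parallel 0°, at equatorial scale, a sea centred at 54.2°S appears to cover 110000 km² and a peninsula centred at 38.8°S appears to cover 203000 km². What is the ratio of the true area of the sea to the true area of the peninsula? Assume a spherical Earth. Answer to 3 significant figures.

Plate carrée has h = 1 and k = sec φ, giving areal scale sec φ; true area = (apparent area) · cos φ.
True area of sea: 110000 × cos(54.2°) = 110000 × 0.5850 = 64350 km².
True area of peninsula: 203000 × cos(38.8°) = 203000 × 0.7793 = 158200 km².
Ratio = 64350 / 158200 ≈ 0.407.

0.407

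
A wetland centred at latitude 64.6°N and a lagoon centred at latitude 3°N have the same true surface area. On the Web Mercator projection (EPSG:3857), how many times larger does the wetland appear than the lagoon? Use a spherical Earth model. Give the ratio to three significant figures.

5.42

On Mercator, area is exaggerated by sec²φ = 1/cos²φ.
At 64.6°: sec²(64.6°) = 1/0.4289² = 5.435.
At 3°: sec²(3°) = 1/0.9986² = 1.003.
Ratio = 5.435/1.003 = cos²(3°)/cos²(64.6°) ≈ 5.42.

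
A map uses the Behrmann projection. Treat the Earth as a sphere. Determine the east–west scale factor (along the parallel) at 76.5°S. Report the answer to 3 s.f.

The Behrmann projection is cylindrical equal-area with φ₀ = 30°. A cylindrical equal-area projection with standard parallel φ₀ has meridian scale h = cos φ / cos φ₀ and parallel scale k = cos φ₀ / cos φ (so areas are preserved, h·k = 1).
k = cos 30° / cos 76.5° = 0.8660/0.2334 = 3.710.

3.71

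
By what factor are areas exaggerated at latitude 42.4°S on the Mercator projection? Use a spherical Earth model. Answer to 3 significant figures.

The Mercator projection is conformal; its linear scale factor is the same in every direction and equals sec φ = 1/cos φ.
Areal scale = k² = sec²φ = 1/cos²(42.4°) = 1/0.7385² = 1.834.

1.83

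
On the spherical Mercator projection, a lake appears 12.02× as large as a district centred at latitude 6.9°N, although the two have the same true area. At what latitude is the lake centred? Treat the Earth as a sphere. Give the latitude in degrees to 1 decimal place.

Mercator areal scale is sec²φ, so apparent-area ratio = sec²φ₁ / sec²φ₂ = cos²φ₂ / cos²φ₁.
cos²φ₂ / cos²φ₁ = 12.02  ⇒  cos φ₁ = cos 6.9° / √12.02 = 0.9928/3.467 = 0.2863.
φ₁ = arccos(0.2863) ≈ 73.4°.

73.4°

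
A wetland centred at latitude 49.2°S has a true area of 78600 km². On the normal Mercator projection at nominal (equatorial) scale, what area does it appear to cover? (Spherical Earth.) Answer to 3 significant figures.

Mercator is conformal, so the point scale is isotropic: h = k = sec φ = 1/cos φ.
Areal scale = k² = sec²φ = 1/cos²(49.2°) = 1/0.6534² = 2.342.
Apparent area = 78600 × 2.342 ≈ 184000 km².

184000 km²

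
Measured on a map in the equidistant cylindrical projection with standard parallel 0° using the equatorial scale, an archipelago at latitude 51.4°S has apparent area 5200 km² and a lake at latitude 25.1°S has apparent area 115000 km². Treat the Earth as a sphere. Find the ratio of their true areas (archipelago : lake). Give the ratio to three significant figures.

0.0312

Plate carrée has h = 1 and k = sec φ, giving areal scale sec φ; true area = (apparent area) · cos φ.
True area of archipelago: 5200 × cos(51.4°) = 5200 × 0.6239 = 3244 km².
True area of lake: 115000 × cos(25.1°) = 115000 × 0.9056 = 104100 km².
Ratio = 3244 / 104100 ≈ 0.0312.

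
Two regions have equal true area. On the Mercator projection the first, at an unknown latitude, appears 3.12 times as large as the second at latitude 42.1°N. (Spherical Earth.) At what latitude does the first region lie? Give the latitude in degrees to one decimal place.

On Mercator, (apparent₁)/(apparent₂) = sec²φ₁ / sec²φ₂ when true areas are equal.
cos²φ₂ / cos²φ₁ = 3.12  ⇒  cos φ₁ = cos 42.1° / √3.12 = 0.7420/1.766 = 0.4201.
φ₁ = arccos(0.4201) ≈ 65.2°.

65.2°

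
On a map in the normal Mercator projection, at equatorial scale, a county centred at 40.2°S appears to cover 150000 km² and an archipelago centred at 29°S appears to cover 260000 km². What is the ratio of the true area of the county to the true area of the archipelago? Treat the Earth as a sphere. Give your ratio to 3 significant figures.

Mercator's areal exaggeration is sec²φ; hence true area = (apparent area) · cos²φ.
True area of county: 150000 × cos²(40.2°) = 150000 × 0.5834 = 87510 km².
True area of archipelago: 260000 × cos²(29°) = 260000 × 0.7650 = 198900 km².
Ratio = 87510 / 198900 ≈ 0.440.

0.440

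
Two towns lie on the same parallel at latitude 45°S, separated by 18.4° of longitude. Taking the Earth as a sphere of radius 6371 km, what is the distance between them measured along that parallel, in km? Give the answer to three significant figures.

1450 km

Arc length along a parallel = R cos φ · Δλ (with Δλ in radians).
= 6371 × cos 45° × (18.4° × π/180) = 6371 × 0.7071 × 0.3211 ≈ 1450 km.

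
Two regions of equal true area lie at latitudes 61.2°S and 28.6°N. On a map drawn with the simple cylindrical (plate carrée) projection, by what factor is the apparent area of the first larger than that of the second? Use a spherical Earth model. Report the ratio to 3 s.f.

1.82

For the equirectangular projection with φ₀ = 0 (plate carrée), h = 1 along meridians and k = sec φ along parallels.
Areal scale at 61.2°: h·k = 1.000 × 2.076 = 2.076.
Areal scale at 28.6°: h·k = 1.000 × 1.139 = 1.139.
Ratio = 2.076/1.139 ≈ 1.82.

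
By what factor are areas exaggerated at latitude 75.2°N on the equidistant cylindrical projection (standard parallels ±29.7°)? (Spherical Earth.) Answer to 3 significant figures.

3.40

The equidistant cylindrical projection with φ₀ = 29.7° has h = 1 (meridians true) and k = cos φ₀ / cos φ along parallels.
Areal scale = h·k = 1 × cos φ₀ / cos φ; at 75.2°, h = 1.000, k = 3.400, so h·k = 3.400.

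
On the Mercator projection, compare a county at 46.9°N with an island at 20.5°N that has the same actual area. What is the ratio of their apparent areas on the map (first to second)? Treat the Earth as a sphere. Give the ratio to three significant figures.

On Mercator, area is exaggerated by sec²φ = 1/cos²φ.
At 46.9°: sec²(46.9°) = 1/0.6833² = 2.142.
At 20.5°: sec²(20.5°) = 1/0.9367² = 1.140.
Ratio = 2.142/1.140 = cos²(20.5°)/cos²(46.9°) ≈ 1.88.

1.88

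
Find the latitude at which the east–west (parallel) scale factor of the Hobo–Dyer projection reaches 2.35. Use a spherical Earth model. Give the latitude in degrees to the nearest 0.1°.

70.3°

The Hobo–Dyer projection is cylindrical equal-area with φ₀ = 37.5°. Cylindrical equal-area (φ₀ = 37.5°): h = cos φ / cos 37.5° along meridians, k = cos 37.5° / cos φ along parallels; h·k = 1.
k = cos φ₀ / cos φ = 2.35  ⇒  cos φ = cos 37.5° / 2.35 = 0.3376.
φ = arccos(0.3376) ≈ 70.3°.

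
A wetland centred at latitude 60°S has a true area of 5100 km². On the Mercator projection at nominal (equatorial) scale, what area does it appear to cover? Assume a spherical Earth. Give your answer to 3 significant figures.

20400 km²

For Mercator, h = k = sec φ (a conformal cylindrical projection has a single point scale, 1/cos φ).
Areal scale = k² = sec²φ = 1/cos²(60°) = 1/0.5000² = 4.000.
Apparent area = 5100 × 4.000 ≈ 20400 km².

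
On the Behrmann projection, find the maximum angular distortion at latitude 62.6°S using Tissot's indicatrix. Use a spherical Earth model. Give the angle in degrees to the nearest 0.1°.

68.1°

The Behrmann projection is cylindrical equal-area with φ₀ = 30°. For cylindrical equal-area with standard parallel φ₀, h = cos φ / cos φ₀ and k = cos φ₀ / cos φ, so h·k = 1.
At 62.6°: h = 0.5314, k = 1.882; principal scales a = 1.882, b = 0.5314.
sin(ω/2) = (a − b)/(a + b) = 1.350/2.413 = 0.5596, so ω = 2 arcsin(0.5596) ≈ 68.1°.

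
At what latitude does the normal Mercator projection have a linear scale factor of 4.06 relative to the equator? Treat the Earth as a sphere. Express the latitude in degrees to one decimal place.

75.7°

Mercator scale is k = sec φ = 1/cos φ.
1/cos φ = 4.06  ⇒  cos φ = 0.2463  ⇒  φ = arccos(0.2463) ≈ 75.7°.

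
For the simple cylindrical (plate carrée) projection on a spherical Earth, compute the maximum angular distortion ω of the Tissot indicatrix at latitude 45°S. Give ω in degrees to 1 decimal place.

19.8°

For the equirectangular projection with φ₀ = 0 (plate carrée), h = 1 along meridians and k = sec φ along parallels.
At 45°: h = 1.000, k = 1.414; principal scales a = 1.414, b = 1.000.
sin(ω/2) = (a − b)/(a + b) = 0.4142/2.414 = 0.1716, so ω = 2 arcsin(0.1716) ≈ 19.8°.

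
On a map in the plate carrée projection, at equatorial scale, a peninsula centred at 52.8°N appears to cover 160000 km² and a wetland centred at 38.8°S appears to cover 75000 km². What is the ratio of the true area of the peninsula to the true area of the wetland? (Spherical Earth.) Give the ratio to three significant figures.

Plate carrée has h = 1 and k = sec φ, giving areal scale sec φ; true area = (apparent area) · cos φ.
True area of peninsula: 160000 × cos(52.8°) = 160000 × 0.6046 = 96740 km².
True area of wetland: 75000 × cos(38.8°) = 75000 × 0.7793 = 58450 km².
Ratio = 96740 / 58450 ≈ 1.66.

1.66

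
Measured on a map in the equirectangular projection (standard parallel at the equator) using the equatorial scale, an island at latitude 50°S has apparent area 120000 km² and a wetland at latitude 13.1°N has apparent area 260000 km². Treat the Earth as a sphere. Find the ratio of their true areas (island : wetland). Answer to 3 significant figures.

0.305

On the plate carrée, areal scale = h·k = 1 × sec φ, so true area = apparent × cos φ.
True area of island: 120000 × cos(50°) = 120000 × 0.6428 = 77130 km².
True area of wetland: 260000 × cos(13.1°) = 260000 × 0.9740 = 253200 km².
Ratio = 77130 / 253200 ≈ 0.305.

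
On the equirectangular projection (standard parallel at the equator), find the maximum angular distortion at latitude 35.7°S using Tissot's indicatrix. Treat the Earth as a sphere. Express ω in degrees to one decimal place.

11.9°

Plate carrée maps x = Rλ, y = Rφ. The meridian scale is h = 1 and the parallel scale is k = 1/cos φ = sec φ.
At 35.7°: h = 1.000, k = 1.231; principal scales a = 1.231, b = 1.000.
sin(ω/2) = (a − b)/(a + b) = 0.2314/2.231 = 0.1037, so ω = 2 arcsin(0.1037) ≈ 11.9°.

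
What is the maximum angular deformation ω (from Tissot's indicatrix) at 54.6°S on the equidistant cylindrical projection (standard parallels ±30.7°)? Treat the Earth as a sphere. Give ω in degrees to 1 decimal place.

22.5°

The equidistant cylindrical projection with φ₀ = 30.7° has h = 1 (meridians true) and k = cos φ₀ / cos φ along parallels.
At 54.6°: h = 1.000, k = 1.484; principal scales a = 1.484, b = 1.000.
sin(ω/2) = (a − b)/(a + b) = 0.4843/2.484 = 0.1950, so ω = 2 arcsin(0.1950) ≈ 22.5°.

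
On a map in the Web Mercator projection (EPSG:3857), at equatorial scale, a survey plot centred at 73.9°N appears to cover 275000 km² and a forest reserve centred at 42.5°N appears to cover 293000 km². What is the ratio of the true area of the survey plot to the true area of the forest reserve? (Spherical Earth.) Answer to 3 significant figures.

Since Mercator area scale is 1/cos²φ, the true area equals the apparent area multiplied by cos²φ.
True area of survey plot: 275000 × cos²(73.9°) = 275000 × 0.07690 = 21150 km².
True area of forest reserve: 293000 × cos²(42.5°) = 293000 × 0.5436 = 159300 km².
Ratio = 21150 / 159300 ≈ 0.133.

0.133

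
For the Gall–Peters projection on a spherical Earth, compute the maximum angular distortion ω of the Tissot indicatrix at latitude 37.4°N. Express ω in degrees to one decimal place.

13.3°

Gall–Peters is a cylindrical equal-area projection with standard parallels at ±45°. Cylindrical equal-area (φ₀ = 45°): h = cos φ / cos 45° along meridians, k = cos 45° / cos φ along parallels; h·k = 1.
At 37.4°: h = 1.123, k = 0.8901; principal scales a = 1.123, b = 0.8901.
sin(ω/2) = (a − b)/(a + b) = 0.2334/2.014 = 0.1159, so ω = 2 arcsin(0.1159) ≈ 13.3°.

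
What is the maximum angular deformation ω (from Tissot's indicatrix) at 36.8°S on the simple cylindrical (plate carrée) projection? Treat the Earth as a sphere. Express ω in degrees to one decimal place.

12.7°

For the equirectangular projection with φ₀ = 0 (plate carrée), h = 1 along meridians and k = sec φ along parallels.
At 36.8°: h = 1.000, k = 1.249; principal scales a = 1.249, b = 1.000.
sin(ω/2) = (a − b)/(a + b) = 0.2489/2.249 = 0.1107, so ω = 2 arcsin(0.1107) ≈ 12.7°.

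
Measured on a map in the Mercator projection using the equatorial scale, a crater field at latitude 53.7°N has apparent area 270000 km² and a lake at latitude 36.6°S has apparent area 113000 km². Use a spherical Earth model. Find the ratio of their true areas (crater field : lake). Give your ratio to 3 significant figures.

On Mercator the areal scale is sec²φ, so true area = apparent × cos²φ.
True area of crater field: 270000 × cos²(53.7°) = 270000 × 0.3505 = 94630 km².
True area of lake: 113000 × cos²(36.6°) = 113000 × 0.6445 = 72830 km².
Ratio = 94630 / 72830 ≈ 1.30.

1.30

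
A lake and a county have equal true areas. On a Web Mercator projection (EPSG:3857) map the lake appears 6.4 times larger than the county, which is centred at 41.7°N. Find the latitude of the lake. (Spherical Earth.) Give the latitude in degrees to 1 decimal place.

Mercator areal scale is sec²φ, so apparent-area ratio = sec²φ₁ / sec²φ₂ = cos²φ₂ / cos²φ₁.
cos²φ₂ / cos²φ₁ = 6.4  ⇒  cos φ₁ = cos 41.7° / √6.4 = 0.7466/2.530 = 0.2951.
φ₁ = arccos(0.2951) ≈ 72.8°.

72.8°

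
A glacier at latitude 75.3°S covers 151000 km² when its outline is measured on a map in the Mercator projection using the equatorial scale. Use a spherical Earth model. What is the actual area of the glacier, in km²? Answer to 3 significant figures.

For Mercator, h = k = sec φ (a conformal cylindrical projection has a single point scale, 1/cos φ).
Areal scale = k² = sec²φ = 1/cos²(75.3°) = 1/0.2538² = 15.53.
True area = apparent / (areal scale) = 151000 / 15.53 ≈ 9720 km².

9720 km²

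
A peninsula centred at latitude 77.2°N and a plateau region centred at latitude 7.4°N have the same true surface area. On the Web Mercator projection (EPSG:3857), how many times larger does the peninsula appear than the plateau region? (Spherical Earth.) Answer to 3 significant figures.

Mercator areal scale is sec²φ.
At 77.2°: sec²(77.2°) = 1/0.2215² = 20.37.
At 7.4°: sec²(7.4°) = 1/0.9917² = 1.017.
Ratio = 20.37/1.017 = cos²(7.4°)/cos²(77.2°) ≈ 20.0.

20.0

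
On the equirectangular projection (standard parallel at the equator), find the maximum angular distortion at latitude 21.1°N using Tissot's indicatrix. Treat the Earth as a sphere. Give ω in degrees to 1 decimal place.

Plate carrée maps x = Rλ, y = Rφ. The meridian scale is h = 1 and the parallel scale is k = 1/cos φ = sec φ.
At 21.1°: h = 1.000, k = 1.072; principal scales a = 1.072, b = 1.000.
sin(ω/2) = (a − b)/(a + b) = 0.07186/2.072 = 0.03469, so ω = 2 arcsin(0.03469) ≈ 4.0°.

4.0°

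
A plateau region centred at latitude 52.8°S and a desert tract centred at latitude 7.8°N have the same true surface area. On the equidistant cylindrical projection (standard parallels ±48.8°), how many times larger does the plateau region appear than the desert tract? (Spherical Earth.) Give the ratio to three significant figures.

1.64

The equidistant cylindrical projection with φ₀ = 48.8° has h = 1 (meridians true) and k = cos φ₀ / cos φ along parallels.
Areal scale at 52.8°: h·k = 1.000 × 1.089 = 1.089.
Areal scale at 7.8°: h·k = 1.000 × 0.6648 = 0.6648.
Ratio = 1.089/0.6648 ≈ 1.64.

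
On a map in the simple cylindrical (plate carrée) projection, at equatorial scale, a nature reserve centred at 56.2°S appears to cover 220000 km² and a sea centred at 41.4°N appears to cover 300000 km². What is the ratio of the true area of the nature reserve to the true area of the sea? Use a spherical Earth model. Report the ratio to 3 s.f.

0.544

On the plate carrée, areal scale = h·k = 1 × sec φ, so true area = apparent × cos φ.
True area of nature reserve: 220000 × cos(56.2°) = 220000 × 0.5563 = 122400 km².
True area of sea: 300000 × cos(41.4°) = 300000 × 0.7501 = 225000 km².
Ratio = 122400 / 225000 ≈ 0.544.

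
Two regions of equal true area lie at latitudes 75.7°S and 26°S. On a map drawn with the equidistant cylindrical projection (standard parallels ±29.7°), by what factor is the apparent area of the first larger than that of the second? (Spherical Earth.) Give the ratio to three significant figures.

In the equirectangular projection with standard parallel φ₀ = 29.7° (x = Rλ cos φ₀, y = Rφ), meridians are true-scale (h = 1) and the parallel scale is k = cos φ₀ / cos φ.
Areal scale at 75.7°: h·k = 1.000 × 3.517 = 3.517.
Areal scale at 26°: h·k = 1.000 × 0.9664 = 0.9664.
Ratio = 3.517/0.9664 ≈ 3.64.

3.64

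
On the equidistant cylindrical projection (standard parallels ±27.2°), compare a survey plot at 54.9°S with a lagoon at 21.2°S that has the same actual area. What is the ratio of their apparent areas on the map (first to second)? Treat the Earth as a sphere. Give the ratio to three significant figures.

1.62

The equidistant cylindrical projection with φ₀ = 27.2° has h = 1 (meridians true) and k = cos φ₀ / cos φ along parallels.
Areal scale at 54.9°: h·k = 1.000 × 1.547 = 1.547.
Areal scale at 21.2°: h·k = 1.000 × 0.9540 = 0.9540.
Ratio = 1.547/0.9540 ≈ 1.62.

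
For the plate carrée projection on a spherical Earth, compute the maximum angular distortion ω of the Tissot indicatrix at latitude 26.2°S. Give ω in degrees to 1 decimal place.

Plate carrée maps x = Rλ, y = Rφ. The meridian scale is h = 1 and the parallel scale is k = 1/cos φ = sec φ.
At 26.2°: h = 1.000, k = 1.115; principal scales a = 1.115, b = 1.000.
sin(ω/2) = (a − b)/(a + b) = 0.1145/2.115 = 0.05415, so ω = 2 arcsin(0.05415) ≈ 6.2°.

6.2°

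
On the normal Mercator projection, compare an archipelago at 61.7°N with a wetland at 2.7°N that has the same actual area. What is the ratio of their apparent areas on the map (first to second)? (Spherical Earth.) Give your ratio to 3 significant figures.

Mercator areal scale is sec²φ.
At 61.7°: sec²(61.7°) = 1/0.4741² = 4.449.
At 2.7°: sec²(2.7°) = 1/0.9989² = 1.002.
Ratio = 4.449/1.002 = cos²(2.7°)/cos²(61.7°) ≈ 4.44.

4.44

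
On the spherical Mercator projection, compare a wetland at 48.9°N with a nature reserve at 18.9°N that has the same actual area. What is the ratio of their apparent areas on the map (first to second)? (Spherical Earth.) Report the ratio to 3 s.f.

2.07

Mercator areal scale is sec²φ.
At 48.9°: sec²(48.9°) = 1/0.6574² = 2.314.
At 18.9°: sec²(18.9°) = 1/0.9461² = 1.117.
Ratio = 2.314/1.117 = cos²(18.9°)/cos²(48.9°) ≈ 2.07.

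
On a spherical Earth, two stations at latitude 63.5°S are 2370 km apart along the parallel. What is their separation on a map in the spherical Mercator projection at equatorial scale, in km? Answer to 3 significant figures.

The Mercator projection is conformal; its linear scale factor is the same in every direction and equals sec φ = 1/cos φ.
Along the parallel, k = sec 63.5° = 1/0.4462 = 2.241.
Map distance = 2370 × 2.241 ≈ 5310 km.

5310 km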